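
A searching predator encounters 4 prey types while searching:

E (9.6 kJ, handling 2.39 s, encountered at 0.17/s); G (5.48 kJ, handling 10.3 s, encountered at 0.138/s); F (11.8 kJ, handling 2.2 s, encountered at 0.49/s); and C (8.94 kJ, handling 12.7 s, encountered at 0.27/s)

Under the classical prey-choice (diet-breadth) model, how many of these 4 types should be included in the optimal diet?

2

Profitabilities (E/h, kJ/s): F 5.36, E 4.02, C 0.704, G 0.532. Add prey in this order while the next type's profitability exceeds the intake rate on those already taken.
Rate on top 1: 2.782. E: 4.02 > 2.782 → include.
Rate on top 2: 2.984. C: 0.704 < 2.984 → exclude; stop.
Optimal diet: F, E — 2 of 4 types.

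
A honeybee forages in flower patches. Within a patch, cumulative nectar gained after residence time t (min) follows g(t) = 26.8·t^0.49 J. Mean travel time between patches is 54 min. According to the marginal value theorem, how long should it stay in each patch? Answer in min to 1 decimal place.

By the marginal value theorem, leave when the instantaneous gain rate g'(t) equals the habitat-wide average g(t)/(T + t).
g'(t) = 0.49·26.8·t^-0.51. Setting 0.49·26.8·t^-0.51 = 26.8·t^0.49/(54+t) gives 0.49(54+t) = t, so 0.51·t = 0.49×54.
t* = 0.49×54/0.51 = 51.88 min.

51.9 min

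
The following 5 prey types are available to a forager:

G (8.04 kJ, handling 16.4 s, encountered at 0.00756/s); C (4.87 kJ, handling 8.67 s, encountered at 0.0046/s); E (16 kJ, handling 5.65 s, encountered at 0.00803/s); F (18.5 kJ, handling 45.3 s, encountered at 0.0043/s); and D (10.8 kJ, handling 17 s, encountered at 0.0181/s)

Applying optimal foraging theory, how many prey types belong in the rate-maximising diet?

5

E/h in descending order: E 2.83, D 0.635, C 0.562, G 0.49, F 0.408 kJ/s. The optimal diet is the largest prefix of this list for which every included type satisfies E_i/h_i > R on the types above it.
Rate on top 1: 0.1229. D: 0.635 > 0.1229 → include.
Rate on top 2: 0.2394. C: 0.562 > 0.2394 → include.
Rate on top 3: 0.2487. G: 0.49 > 0.2487 → include.
Rate on top 4: 0.2684. F: 0.408 > 0.2684 → include.
Optimal diet: E, D, C, G, F — 5 of 5 types.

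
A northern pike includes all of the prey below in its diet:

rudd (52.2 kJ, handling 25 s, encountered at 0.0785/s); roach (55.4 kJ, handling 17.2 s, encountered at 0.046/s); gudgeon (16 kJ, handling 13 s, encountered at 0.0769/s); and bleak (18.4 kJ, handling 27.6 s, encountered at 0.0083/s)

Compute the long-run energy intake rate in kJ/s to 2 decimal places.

R = Σλ_iE_i / (1 + Σλ_ih_i)
Numerator: 0.0785×52.2 + 0.046×55.4 + 0.0769×16 + 0.0083×18.4 = 8.029
Denominator: 1 + 0.0785×25 + 0.046×17.2 + 0.0769×13 + 0.0083×27.6 = 4.982
R = 8.029/4.982 = 1.611 kJ/s

1.61 kJ/s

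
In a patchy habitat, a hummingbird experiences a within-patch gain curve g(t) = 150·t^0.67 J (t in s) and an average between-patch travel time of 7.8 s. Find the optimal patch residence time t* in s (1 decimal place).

By the marginal value theorem, leave when the instantaneous gain rate g'(t) equals the habitat-wide average g(t)/(T + t).
g'(t) = 0.67·150·t^-0.33. Setting 0.67·150·t^-0.33 = 150·t^0.67/(7.8+t) gives 0.67(7.8+t) = t, so 0.33·t = 0.67×7.8.
t* = 0.67×7.8/0.33 = 15.84 s.

15.8 s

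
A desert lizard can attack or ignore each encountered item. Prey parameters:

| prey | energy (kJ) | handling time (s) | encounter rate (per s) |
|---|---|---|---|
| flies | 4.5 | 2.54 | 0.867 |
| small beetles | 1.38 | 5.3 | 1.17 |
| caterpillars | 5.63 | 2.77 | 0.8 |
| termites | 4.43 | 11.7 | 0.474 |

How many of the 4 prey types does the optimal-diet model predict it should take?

2

Rank by E/h (kJ/s): caterpillars 2.03, flies 1.77, termites 0.379, small beetles 0.26. Include each in turn until the next type's E/h falls below the running intake rate.
Rate on top 1: 1.4. flies: 1.77 > 1.4 → include.
Rate on top 2: 1.551. termites: 0.379 < 1.551 → exclude; stop.
Optimal diet: caterpillars, flies — 2 of 4 types.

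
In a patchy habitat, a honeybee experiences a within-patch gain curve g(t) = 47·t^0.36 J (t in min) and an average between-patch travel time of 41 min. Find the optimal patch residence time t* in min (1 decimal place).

By the marginal value theorem, leave when the instantaneous gain rate g'(t) equals the habitat-wide average g(t)/(T + t).
g'(t) = 0.36·47·t^-0.64. Setting 0.36·47·t^-0.64 = 47·t^0.36/(41+t) gives 0.36(41+t) = t, so 0.64·t = 0.36×41.
t* = 0.36×41/0.64 = 23.06 min.

23.1 min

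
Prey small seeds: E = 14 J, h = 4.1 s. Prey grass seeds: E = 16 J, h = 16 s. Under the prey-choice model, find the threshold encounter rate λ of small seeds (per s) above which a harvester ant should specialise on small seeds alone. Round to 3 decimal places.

At the threshold, the rate on small seeds alone equals the profitability of grass seeds: λ·14/(1 + λ·4.1) = 16/16 = 1.
Rearranging, λ(14 − 1×4.1) = 1, so λ = 1/9.9 = 0.101 per s.

0.101 per s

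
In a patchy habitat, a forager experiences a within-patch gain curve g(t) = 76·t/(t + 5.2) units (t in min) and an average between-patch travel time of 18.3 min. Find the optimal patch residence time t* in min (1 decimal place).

By the marginal value theorem, leave when the instantaneous gain rate g'(t) equals the habitat-wide average g(t)/(T + t).
g'(t) = 76·5.2/(t + 5.2)². Setting 76·5.2/(t+5.2)² = 76t/[(t+5.2)(18.3+t)] gives 5.2(18.3+t) = t(t+5.2), so t² = 5.2×18.3 = 95.16.
t* = √95.16 = 9.755 min.

9.8 min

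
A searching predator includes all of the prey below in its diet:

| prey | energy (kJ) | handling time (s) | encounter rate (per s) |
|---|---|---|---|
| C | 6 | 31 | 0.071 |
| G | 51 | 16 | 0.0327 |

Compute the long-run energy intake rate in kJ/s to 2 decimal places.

0.56 kJ/s

R = Σλ_iE_i / (1 + Σλ_ih_i)
Numerator: 0.071×6 + 0.0327×51 = 2.094
Denominator: 1 + 0.071×31 + 0.0327×16 = 3.724
R = 2.094/3.724 = 0.5622 kJ/s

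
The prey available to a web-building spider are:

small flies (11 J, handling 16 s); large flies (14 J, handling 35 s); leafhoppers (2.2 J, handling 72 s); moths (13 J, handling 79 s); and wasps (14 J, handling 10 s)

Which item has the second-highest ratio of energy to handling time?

Profitability E/h (J/s): small flies = 11/16 = 0.688, large flies = 14/35 = 0.4, leafhoppers = 2.2/72 = 0.0306, moths = 13/79 = 0.165, wasps = 14/10 = 1.4.
Ranked: wasps > small flies > large flies > moths > leafhoppers.

small flies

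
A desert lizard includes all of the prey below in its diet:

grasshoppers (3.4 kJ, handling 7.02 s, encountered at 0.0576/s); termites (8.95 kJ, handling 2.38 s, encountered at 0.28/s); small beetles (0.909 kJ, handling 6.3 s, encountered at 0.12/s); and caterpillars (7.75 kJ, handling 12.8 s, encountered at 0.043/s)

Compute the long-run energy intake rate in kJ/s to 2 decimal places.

Energy encountered per unit search time: 0.0576×3.4 + 0.28×8.95 + 0.12×0.909 + 0.043×7.75 = 3.144 kJ/s.
Handling time per unit search time: 0.0576×7.02 + 0.28×2.38 + 0.12×6.3 + 0.043×12.8 = 2.377.
Rate = 3.144/(1 + 2.377) = 0.931 kJ/s.

0.93 kJ/s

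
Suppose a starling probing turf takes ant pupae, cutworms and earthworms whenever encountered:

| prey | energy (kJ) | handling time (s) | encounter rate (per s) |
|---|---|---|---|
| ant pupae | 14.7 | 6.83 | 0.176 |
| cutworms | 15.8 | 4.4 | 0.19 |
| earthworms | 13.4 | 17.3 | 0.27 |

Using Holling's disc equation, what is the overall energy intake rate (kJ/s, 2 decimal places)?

Energy encountered per unit search time: 0.176×14.7 + 0.19×15.8 + 0.27×13.4 = 9.207 kJ/s.
Handling time per unit search time: 0.176×6.83 + 0.19×4.4 + 0.27×17.3 = 6.709.
Rate = 9.207/(1 + 6.709) = 1.194 kJ/s.

1.19 kJ/s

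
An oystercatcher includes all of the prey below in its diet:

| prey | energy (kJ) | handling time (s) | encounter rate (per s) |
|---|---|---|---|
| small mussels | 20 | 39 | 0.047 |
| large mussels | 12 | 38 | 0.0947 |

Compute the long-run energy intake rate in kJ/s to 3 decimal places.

Energy encountered per unit search time: 0.047×20 + 0.0947×12 = 2.076 kJ/s.
Handling time per unit search time: 0.047×39 + 0.0947×38 = 5.432.
Rate = 2.076/(1 + 5.432) = 0.3228 kJ/s.

0.323 kJ/s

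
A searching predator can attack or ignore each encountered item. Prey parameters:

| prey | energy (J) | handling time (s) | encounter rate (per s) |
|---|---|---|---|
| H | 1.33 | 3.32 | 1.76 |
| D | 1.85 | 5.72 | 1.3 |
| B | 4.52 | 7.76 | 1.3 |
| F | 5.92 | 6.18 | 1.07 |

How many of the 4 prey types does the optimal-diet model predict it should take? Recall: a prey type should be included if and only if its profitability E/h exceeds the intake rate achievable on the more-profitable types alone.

1

E/h in descending order: F 0.958, B 0.582, H 0.401, D 0.323 J/s. The optimal diet is the largest prefix of this list for which every included type satisfies E_i/h_i > R on the types above it.
Rate on top 1: 0.8321. B: 0.582 < 0.8321 → exclude; stop.
Optimal diet: F — 1 of 4 types.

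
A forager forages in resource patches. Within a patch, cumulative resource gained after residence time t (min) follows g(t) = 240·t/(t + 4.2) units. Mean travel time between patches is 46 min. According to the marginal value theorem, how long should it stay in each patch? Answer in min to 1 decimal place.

Maximise g(t)/(T+t): set derivative to zero → g'(t)(T+t) = g(t).
g'(t) = 240·4.2/(t + 4.2)². Setting 240·4.2/(t+4.2)² = 240t/[(t+4.2)(46+t)] gives 4.2(46+t) = t(t+4.2), so t² = 4.2×46 = 193.2.
t* = √193.2 = 13.9 min.

13.9 min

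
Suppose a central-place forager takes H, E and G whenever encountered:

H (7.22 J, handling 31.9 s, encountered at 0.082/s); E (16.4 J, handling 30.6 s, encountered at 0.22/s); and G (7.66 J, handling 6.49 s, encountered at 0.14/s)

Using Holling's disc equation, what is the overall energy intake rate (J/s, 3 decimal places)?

0.468 J/s

R = Σλ_iE_i / (1 + Σλ_ih_i)
Numerator: 0.082×7.22 + 0.22×16.4 + 0.14×7.66 = 5.272
Denominator: 1 + 0.082×31.9 + 0.22×30.6 + 0.14×6.49 = 11.26
R = 5.272/11.26 = 0.4684 J/s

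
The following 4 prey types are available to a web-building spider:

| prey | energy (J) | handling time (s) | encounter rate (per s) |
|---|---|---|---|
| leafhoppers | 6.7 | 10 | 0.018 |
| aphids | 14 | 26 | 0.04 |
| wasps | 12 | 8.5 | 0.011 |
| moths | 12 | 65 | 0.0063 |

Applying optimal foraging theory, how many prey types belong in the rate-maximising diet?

3

Rank by E/h (J/s): wasps 1.41, leafhoppers 0.67, aphids 0.538, moths 0.185. Include each in turn until the next type's E/h falls below the running intake rate.
Rate on top 1: 0.1207. leafhoppers: 0.67 > 0.1207 → include.
Rate on top 2: 0.1984. aphids: 0.538 > 0.1984 → include.
Rate on top 3: 0.3512. moths: 0.185 < 0.3512 → exclude; stop.
Optimal diet: wasps, leafhoppers, aphids — 3 of 4 types.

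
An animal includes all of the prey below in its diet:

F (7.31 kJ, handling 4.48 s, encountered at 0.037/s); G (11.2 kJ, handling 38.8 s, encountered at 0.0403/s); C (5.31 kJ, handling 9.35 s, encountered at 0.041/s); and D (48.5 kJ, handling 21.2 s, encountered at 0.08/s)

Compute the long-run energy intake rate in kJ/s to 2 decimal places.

1.00 kJ/s

R = (0.037×7.31 + 0.0403×11.2 + 0.041×5.31 + 0.08×48.5) / (1 + 0.037×4.48 + 0.0403×38.8 + 0.041×9.35 + 0.08×21.2) = 4.82/4.809 = 1.002 kJ/s.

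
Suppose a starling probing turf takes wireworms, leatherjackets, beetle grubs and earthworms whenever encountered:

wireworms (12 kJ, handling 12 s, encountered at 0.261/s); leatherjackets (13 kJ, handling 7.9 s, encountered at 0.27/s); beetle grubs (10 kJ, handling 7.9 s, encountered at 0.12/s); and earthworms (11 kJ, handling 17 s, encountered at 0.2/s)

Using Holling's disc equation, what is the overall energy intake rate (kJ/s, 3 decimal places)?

Energy encountered per unit search time: 0.261×12 + 0.27×13 + 0.12×10 + 0.2×11 = 10.04 kJ/s.
Handling time per unit search time: 0.261×12 + 0.27×7.9 + 0.12×7.9 + 0.2×17 = 9.613.
Rate = 10.04/(1 + 9.613) = 0.9462 kJ/s.

0.946 kJ/s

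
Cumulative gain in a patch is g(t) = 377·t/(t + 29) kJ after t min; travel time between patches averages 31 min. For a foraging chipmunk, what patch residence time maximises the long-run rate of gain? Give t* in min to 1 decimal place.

Maximise g(t)/(T+t): set derivative to zero → g'(t)(T+t) = g(t).
g'(t) = 377·29/(t + 29)². Setting 377·29/(t+29)² = 377t/[(t+29)(31+t)] gives 29(31+t) = t(t+29), so t² = 29×31 = 899.
t* = √899 = 29.98 min.

30.0 min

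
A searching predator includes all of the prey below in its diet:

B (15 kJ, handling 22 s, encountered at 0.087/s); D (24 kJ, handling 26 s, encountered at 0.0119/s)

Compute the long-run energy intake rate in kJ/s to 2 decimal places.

0.49 kJ/s

R = Σλ_iE_i / (1 + Σλ_ih_i)
Numerator: 0.087×15 + 0.0119×24 = 1.591
Denominator: 1 + 0.087×22 + 0.0119×26 = 3.223
R = 1.591/3.223 = 0.4935 kJ/s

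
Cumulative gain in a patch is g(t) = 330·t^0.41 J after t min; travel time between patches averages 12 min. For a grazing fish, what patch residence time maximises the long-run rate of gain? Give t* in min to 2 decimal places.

Optimal t* satisfies g'(t*) = g(t*)/(T + t*).
g'(t) = 0.41·330·t^-0.59. Setting 0.41·330·t^-0.59 = 330·t^0.41/(12+t) gives 0.41(12+t) = t, so 0.59·t = 0.41×12.
t* = 0.41×12/0.59 = 8.339 min.

8.34 min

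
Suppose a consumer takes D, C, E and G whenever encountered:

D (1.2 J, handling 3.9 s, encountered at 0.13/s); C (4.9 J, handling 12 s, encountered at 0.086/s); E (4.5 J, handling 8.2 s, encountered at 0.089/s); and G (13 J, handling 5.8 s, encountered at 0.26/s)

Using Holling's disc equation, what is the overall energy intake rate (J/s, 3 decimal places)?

R = Σλ_iE_i / (1 + Σλ_ih_i)
Numerator: 0.13×1.2 + 0.086×4.9 + 0.089×4.5 + 0.26×13 = 4.358
Denominator: 1 + 0.13×3.9 + 0.086×12 + 0.089×8.2 + 0.26×5.8 = 4.777
R = 4.358/4.777 = 0.9123 J/s

0.912 J/s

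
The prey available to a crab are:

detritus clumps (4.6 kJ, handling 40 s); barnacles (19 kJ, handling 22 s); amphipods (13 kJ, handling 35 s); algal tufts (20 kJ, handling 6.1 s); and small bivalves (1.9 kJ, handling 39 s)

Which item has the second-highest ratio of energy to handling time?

barnacles

Profitability E/h (kJ/s): detritus clumps = 4.6/40 = 0.115, barnacles = 19/22 = 0.864, amphipods = 13/35 = 0.371, algal tufts = 20/6.1 = 3.28, small bivalves = 1.9/39 = 0.0487.
Ranked: algal tufts > barnacles > amphipods > detritus clumps > small bivalves.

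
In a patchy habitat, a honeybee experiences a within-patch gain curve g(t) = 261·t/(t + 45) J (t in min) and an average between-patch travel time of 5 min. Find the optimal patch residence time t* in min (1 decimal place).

15.0 min

Optimal t* satisfies g'(t*) = g(t*)/(T + t*).
g'(t) = 261·45/(t + 45)². Setting 261·45/(t+45)² = 261t/[(t+45)(5+t)] gives 45(5+t) = t(t+45), so t² = 45×5 = 225.
t* = √225 = 15 min.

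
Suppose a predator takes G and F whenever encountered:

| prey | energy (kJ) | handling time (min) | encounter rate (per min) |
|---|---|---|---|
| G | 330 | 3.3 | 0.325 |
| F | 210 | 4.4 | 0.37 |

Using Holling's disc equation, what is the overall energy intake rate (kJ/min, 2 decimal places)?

49.98 kJ/min

Energy encountered per unit search time: 0.325×330 + 0.37×210 = 184.9 kJ/min.
Handling time per unit search time: 0.325×3.3 + 0.37×4.4 = 2.7.
Rate = 184.9/(1 + 2.7) = 49.98 kJ/min.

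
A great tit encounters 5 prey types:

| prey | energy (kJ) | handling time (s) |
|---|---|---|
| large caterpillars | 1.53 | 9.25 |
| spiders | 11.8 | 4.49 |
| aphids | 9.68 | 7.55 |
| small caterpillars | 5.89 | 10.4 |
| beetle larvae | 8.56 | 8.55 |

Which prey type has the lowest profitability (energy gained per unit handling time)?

large caterpillars

In descending order of E/h:
spiders: 11.8/4.49 = 2.63 kJ/s
aphids: 9.68/7.55 = 1.28 kJ/s
beetle larvae: 8.56/8.55 = 1 kJ/s
small caterpillars: 5.89/10.4 = 0.566 kJ/s
large caterpillars: 1.53/9.25 = 0.165 kJ/s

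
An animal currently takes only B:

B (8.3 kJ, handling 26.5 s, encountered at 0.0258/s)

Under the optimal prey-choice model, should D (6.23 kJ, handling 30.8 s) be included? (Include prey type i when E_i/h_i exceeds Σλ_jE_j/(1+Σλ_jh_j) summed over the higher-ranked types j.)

Yes

Current rate: (0.0258×8.3)/(1 + 0.0258×26.5) = 0.1272 kJ/s.
D: E/h = 6.23/30.8 = 0.2023 kJ/s.
Since 0.2023 > R, including D increases the long-run rate.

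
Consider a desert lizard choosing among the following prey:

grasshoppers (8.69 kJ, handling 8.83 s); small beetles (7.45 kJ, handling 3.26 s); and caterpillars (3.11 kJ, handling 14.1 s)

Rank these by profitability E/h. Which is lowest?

Profitability E/h (kJ/s): grasshoppers = 8.69/8.83 = 0.984, small beetles = 7.45/3.26 = 2.29, caterpillars = 3.11/14.1 = 0.221.
Ranked: small beetles > grasshoppers > caterpillars.

caterpillars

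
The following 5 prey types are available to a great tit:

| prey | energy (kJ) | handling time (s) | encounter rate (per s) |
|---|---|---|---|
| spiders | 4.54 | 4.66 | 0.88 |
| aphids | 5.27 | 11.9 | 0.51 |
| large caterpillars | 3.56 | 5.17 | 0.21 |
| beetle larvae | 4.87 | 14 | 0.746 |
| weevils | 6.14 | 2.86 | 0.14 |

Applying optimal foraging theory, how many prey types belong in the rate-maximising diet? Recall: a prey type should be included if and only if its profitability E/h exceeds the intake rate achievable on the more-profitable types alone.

E/h in descending order: weevils 2.15, spiders 0.974, large caterpillars 0.689, aphids 0.443, beetle larvae 0.348 kJ/s. The optimal diet is the largest prefix of this list for which every included type satisfies E_i/h_i > R on the types above it.
Rate on top 1: 0.6138. spiders: 0.974 > 0.6138 → include.
Rate on top 2: 0.8825. large caterpillars: 0.689 < 0.8825 → exclude; stop.
Optimal diet: weevils, spiders — 2 of 5 types.

2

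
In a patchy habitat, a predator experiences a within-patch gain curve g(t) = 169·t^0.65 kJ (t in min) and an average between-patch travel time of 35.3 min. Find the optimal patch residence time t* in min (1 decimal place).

By the marginal value theorem, leave when the instantaneous gain rate g'(t) equals the habitat-wide average g(t)/(T + t).
g'(t) = 0.65·169·t^-0.35. Setting 0.65·169·t^-0.35 = 169·t^0.65/(35.3+t) gives 0.65(35.3+t) = t, so 0.35·t = 0.65×35.3.
t* = 0.65×35.3/0.35 = 65.56 min.

65.6 min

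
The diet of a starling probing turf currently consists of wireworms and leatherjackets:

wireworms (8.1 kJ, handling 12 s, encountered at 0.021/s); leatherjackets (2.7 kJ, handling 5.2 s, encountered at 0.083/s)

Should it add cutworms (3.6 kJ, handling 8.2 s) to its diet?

Yes

On wireworms and leatherjackets alone, R = ΣλE/(1+Σλh) = 0.3942/1.684 = 0.2341 kJ/s.
cutworms: E/h = 3.6/8.2 = 0.439 kJ/s.
Since 0.439 > R, including cutworms increases the long-run rate.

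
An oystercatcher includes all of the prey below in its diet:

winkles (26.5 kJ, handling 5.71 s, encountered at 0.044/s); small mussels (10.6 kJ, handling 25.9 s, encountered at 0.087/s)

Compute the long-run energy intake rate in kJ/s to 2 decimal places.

R = (0.044×26.5 + 0.087×10.6) / (1 + 0.044×5.71 + 0.087×25.9) = 2.088/3.505 = 0.5959 kJ/s.

0.60 kJ/s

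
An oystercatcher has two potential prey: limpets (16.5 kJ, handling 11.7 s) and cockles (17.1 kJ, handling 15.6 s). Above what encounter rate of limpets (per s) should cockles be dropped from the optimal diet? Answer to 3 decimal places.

At the threshold, the rate on limpets alone equals the profitability of cockles: λ·16.5/(1 + λ·11.7) = 17.1/15.6 = 1.096.
Rearranging, λ(16.5 − 1.096×11.7) = 1.096, so λ = 1.096/3.675 = 0.2983 per s.

0.298 per s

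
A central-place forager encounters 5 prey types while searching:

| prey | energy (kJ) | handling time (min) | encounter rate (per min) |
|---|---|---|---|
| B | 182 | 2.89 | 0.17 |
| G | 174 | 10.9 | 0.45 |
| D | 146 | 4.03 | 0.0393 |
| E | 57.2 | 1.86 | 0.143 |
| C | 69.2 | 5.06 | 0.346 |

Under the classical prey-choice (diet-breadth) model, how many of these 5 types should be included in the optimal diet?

E/h in descending order: B 63, D 36.2, E 30.8, G 16, C 13.7 kJ/min. The optimal diet is the largest prefix of this list for which every included type satisfies E_i/h_i > R on the types above it.
Rate on top 1: 20.75. D: 36.2 > 20.75 → include.
Rate on top 2: 22.23. E: 30.8 > 22.23 → include.
Rate on top 3: 23.42. G: 16 < 23.42 → exclude; stop.
Optimal diet: B, D, E — 3 of 5 types.

3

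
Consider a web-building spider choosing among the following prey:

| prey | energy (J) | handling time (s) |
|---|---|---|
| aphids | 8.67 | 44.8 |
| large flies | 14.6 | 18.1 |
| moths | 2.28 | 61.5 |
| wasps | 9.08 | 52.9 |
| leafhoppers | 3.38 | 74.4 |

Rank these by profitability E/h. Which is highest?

In descending order of E/h:
large flies: 14.6/18.1 = 0.807 J/s
aphids: 8.67/44.8 = 0.194 J/s
wasps: 9.08/52.9 = 0.172 J/s
leafhoppers: 3.38/74.4 = 0.0454 J/s
moths: 2.28/61.5 = 0.0371 J/s

large flies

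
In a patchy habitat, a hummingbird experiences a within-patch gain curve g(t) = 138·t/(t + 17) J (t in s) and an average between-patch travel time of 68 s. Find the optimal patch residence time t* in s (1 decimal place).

34.0 s

Maximise g(t)/(T+t): set derivative to zero → g'(t)(T+t) = g(t).
g'(t) = 138·17/(t + 17)². Setting 138·17/(t+17)² = 138t/[(t+17)(68+t)] gives 17(68+t) = t(t+17), so t² = 17×68 = 1156.
t* = √1156 = 34 s.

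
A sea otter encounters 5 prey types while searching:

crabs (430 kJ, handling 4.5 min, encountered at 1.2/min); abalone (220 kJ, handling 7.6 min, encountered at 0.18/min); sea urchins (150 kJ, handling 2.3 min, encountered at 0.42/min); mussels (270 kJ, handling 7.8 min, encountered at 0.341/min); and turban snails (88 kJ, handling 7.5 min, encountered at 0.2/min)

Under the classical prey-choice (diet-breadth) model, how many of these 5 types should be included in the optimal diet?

E/h in descending order: crabs 95.6, sea urchins 65.2, mussels 34.6, abalone 28.9, turban snails 11.7 kJ/min. The optimal diet is the largest prefix of this list for which every included type satisfies E_i/h_i > R on the types above it.
Rate on top 1: 80.62. sea urchins: 65.2 < 80.62 → exclude; stop.
Optimal diet: crabs — 1 of 5 types.

1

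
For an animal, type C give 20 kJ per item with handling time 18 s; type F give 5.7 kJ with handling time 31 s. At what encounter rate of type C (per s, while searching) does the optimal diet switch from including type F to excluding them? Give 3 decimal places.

Drop type F once their profitability E₂/h₂ falls below the rate achievable on type C alone: E₂/h₂ = λE₁/(1 + λh₁).
Solve for λ: λE₁h₂ = E₂(1 + λh₁) → λ(E₁h₂ − E₂h₁) = E₂ → λ = E₂/(E₁h₂ − E₂h₁).
λ = 5.7/(20×31 − 5.7×18) = 5.7/517.4 = 0.01102 per s.

0.011 per s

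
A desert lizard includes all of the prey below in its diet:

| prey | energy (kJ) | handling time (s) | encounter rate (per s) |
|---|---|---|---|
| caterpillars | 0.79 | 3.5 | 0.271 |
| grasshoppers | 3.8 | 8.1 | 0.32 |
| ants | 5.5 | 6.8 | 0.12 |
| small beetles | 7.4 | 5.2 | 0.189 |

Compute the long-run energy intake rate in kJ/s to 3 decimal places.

R = Σλ_iE_i / (1 + Σλ_ih_i)
Numerator: 0.271×0.79 + 0.32×3.8 + 0.12×5.5 + 0.189×7.4 = 3.489
Denominator: 1 + 0.271×3.5 + 0.32×8.1 + 0.12×6.8 + 0.189×5.2 = 6.339
R = 3.489/6.339 = 0.5503 kJ/s

0.550 kJ/s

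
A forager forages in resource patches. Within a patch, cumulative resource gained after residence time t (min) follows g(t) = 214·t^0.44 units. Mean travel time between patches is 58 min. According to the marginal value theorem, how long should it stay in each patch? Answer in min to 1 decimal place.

Optimal t* satisfies g'(t*) = g(t*)/(T + t*).
g'(t) = 0.44·214·t^-0.56. Setting 0.44·214·t^-0.56 = 214·t^0.44/(58+t) gives 0.44(58+t) = t, so 0.56·t = 0.44×58.
t* = 0.44×58/0.56 = 45.57 min.

45.6 min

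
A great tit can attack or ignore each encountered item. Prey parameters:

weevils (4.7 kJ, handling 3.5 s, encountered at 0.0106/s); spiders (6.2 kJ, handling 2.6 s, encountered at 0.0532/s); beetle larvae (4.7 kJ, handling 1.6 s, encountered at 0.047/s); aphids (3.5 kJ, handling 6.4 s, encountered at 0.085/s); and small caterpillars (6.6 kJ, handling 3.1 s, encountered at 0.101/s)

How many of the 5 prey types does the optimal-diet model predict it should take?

4

Rank by E/h (kJ/s): beetle larvae 2.94, spiders 2.38, small caterpillars 2.13, weevils 1.34, aphids 0.547. Include each in turn until the next type's E/h falls below the running intake rate.
Rate on top 1: 0.2055. spiders: 2.38 > 0.2055 → include.
Rate on top 2: 0.4538. small caterpillars: 2.13 > 0.4538 → include.
Rate on top 3: 0.7974. weevils: 1.34 > 0.7974 → include.
Rate on top 4: 0.8103. aphids: 0.547 < 0.8103 → exclude; stop.
Optimal diet: beetle larvae, spiders, small caterpillars, weevils — 4 of 5 types.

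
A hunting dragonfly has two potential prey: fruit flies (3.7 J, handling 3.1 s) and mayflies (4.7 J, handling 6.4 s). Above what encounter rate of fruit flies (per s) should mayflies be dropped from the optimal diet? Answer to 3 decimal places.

0.516 per s

Drop mayflies once their profitability E₂/h₂ falls below the rate achievable on fruit flies alone: E₂/h₂ = λE₁/(1 + λh₁).
Solve for λ: λE₁h₂ = E₂(1 + λh₁) → λ(E₁h₂ − E₂h₁) = E₂ → λ = E₂/(E₁h₂ − E₂h₁).
λ = 4.7/(3.7×6.4 − 4.7×3.1) = 4.7/9.11 = 0.5159 per s.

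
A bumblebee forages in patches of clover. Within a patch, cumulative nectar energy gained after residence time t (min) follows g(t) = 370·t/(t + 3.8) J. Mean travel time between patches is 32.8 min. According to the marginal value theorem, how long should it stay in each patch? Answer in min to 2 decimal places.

By the marginal value theorem, leave when the instantaneous gain rate g'(t) equals the habitat-wide average g(t)/(T + t).
g'(t) = 370·3.8/(t + 3.8)². Setting 370·3.8/(t+3.8)² = 370t/[(t+3.8)(32.8+t)] gives 3.8(32.8+t) = t(t+3.8), so t² = 3.8×32.8 = 124.6.
t* = √124.6 = 11.16 min.

11.16 min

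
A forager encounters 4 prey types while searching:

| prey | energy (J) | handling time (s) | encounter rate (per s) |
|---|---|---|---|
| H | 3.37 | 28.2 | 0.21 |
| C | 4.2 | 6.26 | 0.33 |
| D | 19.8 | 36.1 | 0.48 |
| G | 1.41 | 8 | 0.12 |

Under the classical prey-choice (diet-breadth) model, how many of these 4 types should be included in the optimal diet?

2

Profitabilities (E/h, J/s): C 0.671, D 0.548, G 0.176, H 0.12. Add prey in this order while the next type's profitability exceeds the intake rate on those already taken.
Rate on top 1: 0.4521. D: 0.548 > 0.4521 → include.
Rate on top 2: 0.534. G: 0.176 < 0.534 → exclude; stop.
Optimal diet: C, D — 2 of 4 types.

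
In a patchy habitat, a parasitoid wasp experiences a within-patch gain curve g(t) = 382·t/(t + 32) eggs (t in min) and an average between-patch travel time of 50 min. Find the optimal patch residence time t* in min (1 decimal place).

Maximise g(t)/(T+t): set derivative to zero → g'(t)(T+t) = g(t).
g'(t) = 382·32/(t + 32)². Setting 382·32/(t+32)² = 382t/[(t+32)(50+t)] gives 32(50+t) = t(t+32), so t² = 32×50 = 1600.
t* = √1600 = 40 min.

40.0 min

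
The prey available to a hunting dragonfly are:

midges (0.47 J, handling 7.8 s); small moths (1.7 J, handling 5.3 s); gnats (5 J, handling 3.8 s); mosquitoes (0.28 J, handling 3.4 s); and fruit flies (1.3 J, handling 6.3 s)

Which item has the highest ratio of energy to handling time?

gnats

Profitability E/h (J/s): midges = 0.47/7.8 = 0.0603, small moths = 1.7/5.3 = 0.321, gnats = 5/3.8 = 1.32, mosquitoes = 0.28/3.4 = 0.0824, fruit flies = 1.3/6.3 = 0.206.
Ranked: gnats > small moths > fruit flies > mosquitoes > midges.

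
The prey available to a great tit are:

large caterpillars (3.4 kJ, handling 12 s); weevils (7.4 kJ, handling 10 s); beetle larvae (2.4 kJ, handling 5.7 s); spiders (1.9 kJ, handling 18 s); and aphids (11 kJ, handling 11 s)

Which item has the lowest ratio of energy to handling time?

spiders

Profitability E/h (kJ/s): large caterpillars = 3.4/12 = 0.283, weevils = 7.4/10 = 0.74, beetle larvae = 2.4/5.7 = 0.421, spiders = 1.9/18 = 0.106, aphids = 11/11 = 1.
Ranked: aphids > weevils > beetle larvae > large caterpillars > spiders.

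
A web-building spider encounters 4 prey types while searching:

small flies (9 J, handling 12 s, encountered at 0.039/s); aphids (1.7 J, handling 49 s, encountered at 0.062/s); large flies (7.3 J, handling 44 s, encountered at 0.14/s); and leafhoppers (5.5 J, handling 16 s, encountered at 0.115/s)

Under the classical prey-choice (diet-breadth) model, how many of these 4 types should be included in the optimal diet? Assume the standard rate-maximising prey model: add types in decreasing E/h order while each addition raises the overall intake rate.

2

Rank by E/h (J/s): small flies 0.75, leafhoppers 0.344, large flies 0.166, aphids 0.0347. Include each in turn until the next type's E/h falls below the running intake rate.
Rate on top 1: 0.2391. leafhoppers: 0.344 > 0.2391 → include.
Rate on top 2: 0.2973. large flies: 0.166 < 0.2973 → exclude; stop.
Optimal diet: small flies, leafhoppers — 2 of 4 types.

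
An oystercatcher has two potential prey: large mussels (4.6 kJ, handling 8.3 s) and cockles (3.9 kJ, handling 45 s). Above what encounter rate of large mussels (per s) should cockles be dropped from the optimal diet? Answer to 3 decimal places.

0.022 per s

The zero-one rule: include cockles iff E₂/h₂ > λE₁/(1+λh₁). Equality gives the switch point.
λE₁h₂ = E₂ + λE₂h₁ ⇒ λ = E₂/(E₁h₂ − E₂h₁) = 3.9/(207 − 32.37) = 0.02233 per s.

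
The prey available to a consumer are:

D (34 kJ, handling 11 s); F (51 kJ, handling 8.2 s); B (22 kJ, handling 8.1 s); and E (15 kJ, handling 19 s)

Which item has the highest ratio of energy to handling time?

F

In descending order of E/h:
F: 51/8.2 = 6.22 kJ/s
D: 34/11 = 3.09 kJ/s
B: 22/8.1 = 2.72 kJ/s
E: 15/19 = 0.789 kJ/s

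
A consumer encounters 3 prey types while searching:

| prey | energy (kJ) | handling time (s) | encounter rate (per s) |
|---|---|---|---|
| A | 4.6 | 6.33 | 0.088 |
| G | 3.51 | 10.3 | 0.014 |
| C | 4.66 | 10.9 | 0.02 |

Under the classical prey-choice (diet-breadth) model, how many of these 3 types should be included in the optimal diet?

3

Profitabilities (E/h, kJ/s): A 0.727, C 0.428, G 0.341. Add prey in this order while the next type's profitability exceeds the intake rate on those already taken.
Rate on top 1: 0.26. C: 0.428 > 0.26 → include.
Rate on top 2: 0.2806. G: 0.341 > 0.2806 → include.
Optimal diet: A, C, G — 3 of 3 types.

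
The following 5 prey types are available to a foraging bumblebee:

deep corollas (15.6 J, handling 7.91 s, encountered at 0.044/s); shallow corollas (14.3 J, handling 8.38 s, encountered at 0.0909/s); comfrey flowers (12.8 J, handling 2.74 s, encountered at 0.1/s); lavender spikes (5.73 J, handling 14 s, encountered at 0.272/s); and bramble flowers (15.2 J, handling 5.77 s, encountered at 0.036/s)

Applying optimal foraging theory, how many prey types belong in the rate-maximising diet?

E/h in descending order: comfrey flowers 4.67, bramble flowers 2.63, deep corollas 1.97, shallow corollas 1.71, lavender spikes 0.409 J/s. The optimal diet is the largest prefix of this list for which every included type satisfies E_i/h_i > R on the types above it.
Rate on top 1: 1.005. bramble flowers: 2.63 > 1.005 → include.
Rate on top 2: 1.233. deep corollas: 1.97 > 1.233 → include.
Rate on top 3: 1.374. shallow corollas: 1.71 > 1.374 → include.
Rate on top 4: 1.472. lavender spikes: 0.409 < 1.472 → exclude; stop.
Optimal diet: comfrey flowers, bramble flowers, deep corollas, shallow corollas — 4 of 5 types.

4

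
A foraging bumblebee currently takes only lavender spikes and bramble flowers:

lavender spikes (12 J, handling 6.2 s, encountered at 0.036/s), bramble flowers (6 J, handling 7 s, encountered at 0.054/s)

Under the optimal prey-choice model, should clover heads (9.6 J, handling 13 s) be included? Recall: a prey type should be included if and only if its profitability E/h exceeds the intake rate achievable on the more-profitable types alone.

Intake rate on the current diet: R = (0.036×12 + 0.054×6) / (1 + 0.036×6.2 + 0.054×7) = 0.756/1.601 = 0.4721 J/s.
Profitability of clover heads: 9.6/13 = 0.7385 J/s.
Since 0.7385 > R, including clover heads increases the long-run rate.

Yes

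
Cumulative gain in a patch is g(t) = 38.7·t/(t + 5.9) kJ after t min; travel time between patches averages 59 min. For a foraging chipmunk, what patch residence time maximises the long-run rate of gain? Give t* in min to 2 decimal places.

18.66 min

By the marginal value theorem, leave when the instantaneous gain rate g'(t) equals the habitat-wide average g(t)/(T + t).
g'(t) = 38.7·5.9/(t + 5.9)². Setting 38.7·5.9/(t+5.9)² = 38.7t/[(t+5.9)(59+t)] gives 5.9(59+t) = t(t+5.9), so t² = 5.9×59 = 348.1.
t* = √348.1 = 18.66 min.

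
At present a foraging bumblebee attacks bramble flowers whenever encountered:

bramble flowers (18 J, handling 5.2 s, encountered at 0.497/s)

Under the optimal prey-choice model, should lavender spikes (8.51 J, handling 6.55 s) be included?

No

Current rate: (0.497×18)/(1 + 0.497×5.2) = 2.496 J/s.
lavender spikes: E/h = 8.51/6.55 = 1.299 J/s.
Since 1.299 < R, time spent handling lavender spikes is better spent searching.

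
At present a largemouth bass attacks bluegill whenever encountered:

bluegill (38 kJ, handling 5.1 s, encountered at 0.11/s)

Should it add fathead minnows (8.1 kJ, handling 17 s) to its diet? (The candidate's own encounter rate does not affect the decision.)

No

Intake rate on the current diet: R = (0.11×38) / (1 + 0.11×5.1) = 4.18/1.561 = 2.678 kJ/s.
fathead minnows: E/h = 8.1/17 = 0.4765 kJ/s.
Since 0.4765 < R, time spent handling fathead minnows is better spent searching.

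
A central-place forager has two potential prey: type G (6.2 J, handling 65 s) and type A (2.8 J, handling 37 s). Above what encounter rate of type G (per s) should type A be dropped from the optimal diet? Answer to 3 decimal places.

The zero-one rule: include type A iff E₂/h₂ > λE₁/(1+λh₁). Equality gives the switch point.
λE₁h₂ = E₂ + λE₂h₁ ⇒ λ = E₂/(E₁h₂ − E₂h₁) = 2.8/(229.4 − 182) = 0.05907 per s.

0.059 per s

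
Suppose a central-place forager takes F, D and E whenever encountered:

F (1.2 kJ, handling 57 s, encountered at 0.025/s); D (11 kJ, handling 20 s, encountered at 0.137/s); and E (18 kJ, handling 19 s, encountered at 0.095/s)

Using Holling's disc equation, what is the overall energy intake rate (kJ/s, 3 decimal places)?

R = Σλ_iE_i / (1 + Σλ_ih_i)
Numerator: 0.025×1.2 + 0.137×11 + 0.095×18 = 3.247
Denominator: 1 + 0.025×57 + 0.137×20 + 0.095×19 = 6.97
R = 3.247/6.97 = 0.4659 kJ/s

0.466 kJ/s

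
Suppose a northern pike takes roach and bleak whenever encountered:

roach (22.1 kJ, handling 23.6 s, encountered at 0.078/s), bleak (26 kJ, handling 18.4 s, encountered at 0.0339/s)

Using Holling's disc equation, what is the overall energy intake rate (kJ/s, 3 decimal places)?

0.752 kJ/s

Energy encountered per unit search time: 0.078×22.1 + 0.0339×26 = 2.605 kJ/s.
Handling time per unit search time: 0.078×23.6 + 0.0339×18.4 = 2.465.
Rate = 2.605/(1 + 2.465) = 0.752 kJ/s.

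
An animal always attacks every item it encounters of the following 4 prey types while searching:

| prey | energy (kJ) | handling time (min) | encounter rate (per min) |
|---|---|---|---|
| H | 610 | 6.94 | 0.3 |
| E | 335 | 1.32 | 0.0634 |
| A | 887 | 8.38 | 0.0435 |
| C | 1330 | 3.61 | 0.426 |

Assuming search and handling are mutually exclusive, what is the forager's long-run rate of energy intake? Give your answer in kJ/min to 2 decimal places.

159.71 kJ/min

R = Σλ_iE_i / (1 + Σλ_ih_i)
Numerator: 0.3×610 + 0.0634×335 + 0.0435×887 + 0.426×1330 = 809.4
Denominator: 1 + 0.3×6.94 + 0.0634×1.32 + 0.0435×8.38 + 0.426×3.61 = 5.068
R = 809.4/5.068 = 159.7 kJ/min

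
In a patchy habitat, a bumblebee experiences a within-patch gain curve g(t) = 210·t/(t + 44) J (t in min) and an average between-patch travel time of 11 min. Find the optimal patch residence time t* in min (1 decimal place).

22.0 min

By the marginal value theorem, leave when the instantaneous gain rate g'(t) equals the habitat-wide average g(t)/(T + t).
g'(t) = 210·44/(t + 44)². Setting 210·44/(t+44)² = 210t/[(t+44)(11+t)] gives 44(11+t) = t(t+44), so t² = 44×11 = 484.
t* = √484 = 22 min.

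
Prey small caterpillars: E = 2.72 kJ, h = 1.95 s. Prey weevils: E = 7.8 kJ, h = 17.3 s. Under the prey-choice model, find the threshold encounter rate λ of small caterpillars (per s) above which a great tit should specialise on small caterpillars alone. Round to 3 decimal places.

The zero-one rule: include weevils iff E₂/h₂ > λE₁/(1+λh₁). Equality gives the switch point.
λE₁h₂ = E₂ + λE₂h₁ ⇒ λ = E₂/(E₁h₂ − E₂h₁) = 7.8/(47.06 − 15.21) = 0.2449 per s.

0.245 per s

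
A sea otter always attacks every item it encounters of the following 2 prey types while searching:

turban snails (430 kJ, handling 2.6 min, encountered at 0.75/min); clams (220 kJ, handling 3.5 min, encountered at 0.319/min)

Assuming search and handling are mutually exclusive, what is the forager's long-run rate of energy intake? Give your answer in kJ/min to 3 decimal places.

96.565 kJ/min

R = (0.75×430 + 0.319×220) / (1 + 0.75×2.6 + 0.319×3.5) = 392.7/4.067 = 96.56 kJ/min.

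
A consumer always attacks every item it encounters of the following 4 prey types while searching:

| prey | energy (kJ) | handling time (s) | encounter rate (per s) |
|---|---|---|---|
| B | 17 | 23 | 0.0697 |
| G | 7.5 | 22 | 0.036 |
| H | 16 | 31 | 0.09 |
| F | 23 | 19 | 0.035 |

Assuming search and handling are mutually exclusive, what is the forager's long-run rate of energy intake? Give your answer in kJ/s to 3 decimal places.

0.540 kJ/s

R = (0.0697×17 + 0.036×7.5 + 0.09×16 + 0.035×23) / (1 + 0.0697×23 + 0.036×22 + 0.09×31 + 0.035×19) = 3.7/6.85 = 0.5401 kJ/s.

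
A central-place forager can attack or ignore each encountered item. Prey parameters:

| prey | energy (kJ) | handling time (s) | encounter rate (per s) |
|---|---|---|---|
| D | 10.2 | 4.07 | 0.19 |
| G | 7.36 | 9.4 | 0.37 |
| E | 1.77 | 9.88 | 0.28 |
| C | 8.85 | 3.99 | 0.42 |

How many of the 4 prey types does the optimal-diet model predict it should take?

2

Profitabilities (E/h, kJ/s): D 2.51, C 2.22, G 0.783, E 0.179. Add prey in this order while the next type's profitability exceeds the intake rate on those already taken.
Rate on top 1: 1.093. C: 2.22 > 1.093 → include.
Rate on top 2: 1.64. G: 0.783 < 1.64 → exclude; stop.
Optimal diet: D, C — 2 of 4 types.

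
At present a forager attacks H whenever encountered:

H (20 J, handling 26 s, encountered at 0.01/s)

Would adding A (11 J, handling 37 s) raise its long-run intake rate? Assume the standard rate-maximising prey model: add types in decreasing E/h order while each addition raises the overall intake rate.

Current rate: (0.01×20)/(1 + 0.01×26) = 0.1587 J/s.
A: E/h = 11/37 = 0.2973 J/s.
0.2973 > 0.1587, so adding A raises the average — include it.

Yes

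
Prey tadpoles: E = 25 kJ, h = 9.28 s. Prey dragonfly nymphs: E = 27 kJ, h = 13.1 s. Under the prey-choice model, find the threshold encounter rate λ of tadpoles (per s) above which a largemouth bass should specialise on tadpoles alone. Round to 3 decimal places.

0.351 per s

Drop dragonfly nymphs once their profitability E₂/h₂ falls below the rate achievable on tadpoles alone: E₂/h₂ = λE₁/(1 + λh₁).
Solve for λ: λE₁h₂ = E₂(1 + λh₁) → λ(E₁h₂ − E₂h₁) = E₂ → λ = E₂/(E₁h₂ − E₂h₁).
λ = 27/(25×13.1 − 27×9.28) = 27/76.94 = 0.3509 per s.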